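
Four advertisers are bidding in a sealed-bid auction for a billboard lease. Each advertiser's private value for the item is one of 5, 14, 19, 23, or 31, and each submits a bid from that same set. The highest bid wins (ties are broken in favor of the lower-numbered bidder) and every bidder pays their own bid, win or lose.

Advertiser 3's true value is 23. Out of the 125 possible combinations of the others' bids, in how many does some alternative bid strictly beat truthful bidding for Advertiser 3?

Others bid (5, 5, 5): truth gives 0; bid 14 gives 9 > 0. Violating.
Others bid (5, 5, 14): truth gives 0; bid 14 gives 9 > 0. Violating.
Others bid (5, 5, 19): truth gives 0; bid 19 gives 4 > 0. Violating.
Others bid (5, 5, 31): truth gives -23; bid 5 gives -5 > -23. Violating.
Others bid (5, 5, 23): truth gives 0; no alternative beats it.
Others bid (5, 14, 23): truth gives 0; no alternative beats it.
(Checking all 125 profiles: 101 have a profitable deviation, 24 do not.)

101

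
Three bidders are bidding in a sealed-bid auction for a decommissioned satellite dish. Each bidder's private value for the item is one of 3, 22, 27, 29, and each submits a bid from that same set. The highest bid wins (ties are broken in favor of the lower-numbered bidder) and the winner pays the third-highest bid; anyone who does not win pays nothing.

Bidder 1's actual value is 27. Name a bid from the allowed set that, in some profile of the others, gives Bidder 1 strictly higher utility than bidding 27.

Suppose Bidder 2 bids 3 and Bidder 3 bids 29.
Bid 27: loses, pays 0, utility 0.
Bid 29: wins, pays 3, utility 27 - 3 = 24.
So bidding 29 beats truth here (24 > 0).

29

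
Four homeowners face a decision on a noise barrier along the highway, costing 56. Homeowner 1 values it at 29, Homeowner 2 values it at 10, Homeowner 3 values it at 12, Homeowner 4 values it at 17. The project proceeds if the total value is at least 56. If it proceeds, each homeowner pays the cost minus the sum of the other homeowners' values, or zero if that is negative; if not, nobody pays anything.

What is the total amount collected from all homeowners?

Total value 68 ≥ cost 56, so it is built.
Homeowner 1: others sum to 39; max(0, 56 - 39) = 17.
Homeowner 2: others sum to 58; max(0, 56 - 58) = 0.
Homeowner 3: others sum to 56; max(0, 56 - 56) = 0.
Homeowner 4: others sum to 51; max(0, 56 - 51) = 5.
Total collected = 17 + 0 + 0 + 5 = 22.

22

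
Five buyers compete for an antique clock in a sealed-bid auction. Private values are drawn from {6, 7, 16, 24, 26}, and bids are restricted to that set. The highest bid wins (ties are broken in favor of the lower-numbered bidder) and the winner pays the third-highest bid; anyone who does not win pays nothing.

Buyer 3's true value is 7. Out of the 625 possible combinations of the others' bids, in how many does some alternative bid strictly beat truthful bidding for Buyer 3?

Others bid (6, 6, 6, 16): truth gives 0; bid 16 gives 1 > 0. Violating.
Others bid (6, 6, 6, 24): truth gives 0; bid 24 gives 1 > 0. Violating.
Others bid (6, 6, 6, 26): truth gives 0; bid 26 gives 1 > 0. Violating.
Others bid (6, 6, 16, 6): truth gives 0; bid 16 gives 1 > 0. Violating.
Others bid (6, 6, 6, 6): truth gives 1; no alternative beats it.
Others bid (6, 6, 6, 7): truth gives 1; no alternative beats it.
(Checking all 625 profiles: 12 have a profitable deviation, 613 do not.)

12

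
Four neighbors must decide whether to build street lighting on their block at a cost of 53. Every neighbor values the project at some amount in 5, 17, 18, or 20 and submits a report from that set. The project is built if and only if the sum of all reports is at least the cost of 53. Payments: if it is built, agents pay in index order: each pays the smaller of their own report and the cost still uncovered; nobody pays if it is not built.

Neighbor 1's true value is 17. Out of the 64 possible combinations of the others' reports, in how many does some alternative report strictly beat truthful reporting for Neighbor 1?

Others report (17, 17, 17): truth gives 0; report 5 gives 12 > 0. Violating.
Others report (17, 17, 18): truth gives 0; report 5 gives 12 > 0. Violating.
Others report (17, 17, 20): truth gives 0; report 5 gives 12 > 0. Violating.
Others report (17, 18, 17): truth gives 0; report 5 gives 12 > 0. Violating.
Others report (5, 5, 5): truth gives 0; no alternative beats it.
Others report (5, 5, 17): truth gives 0; no alternative beats it.
(Checking all 64 profiles: 27 have a profitable deviation, 37 do not.)

27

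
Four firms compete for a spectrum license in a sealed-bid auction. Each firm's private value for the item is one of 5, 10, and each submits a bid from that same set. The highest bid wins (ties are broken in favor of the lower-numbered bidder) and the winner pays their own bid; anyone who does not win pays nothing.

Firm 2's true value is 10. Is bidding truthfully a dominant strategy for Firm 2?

Check each profile of the others' bids and compare truth against every alternative bid.
Others bid (5, 5, 5): truth gives 0, best alternative gives 0.
Others bid (5, 5, 10): truth gives 0, best alternative gives 0.
Others bid (5, 10, 5): truth gives 0, best alternative gives 0.
Others bid (5, 10, 10): truth gives 0, best alternative gives 0.
Others bid (10, 5, 5): truth gives 0, best alternative gives 0.
Others bid (10, 5, 10): truth gives 0, best alternative gives 0.
(Remaining 2 profiles checked similarly; truth is weakly best in each.)
In every case the truthful bid is at least as good as any alternative, so it is a dominant strategy.

Yes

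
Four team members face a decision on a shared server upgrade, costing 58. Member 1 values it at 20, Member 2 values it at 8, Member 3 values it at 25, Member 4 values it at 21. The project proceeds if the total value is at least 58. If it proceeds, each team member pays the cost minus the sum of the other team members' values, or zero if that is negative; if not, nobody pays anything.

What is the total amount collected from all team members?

Total value 74 ≥ cost 58, so it is built.
Member 1: others sum to 54; max(0, 58 - 54) = 4.
Member 2: others sum to 66; max(0, 58 - 66) = 0.
Member 3: others sum to 49; max(0, 58 - 49) = 9.
Member 4: others sum to 53; max(0, 58 - 53) = 5.
Total collected = 4 + 0 + 9 + 5 = 18.

18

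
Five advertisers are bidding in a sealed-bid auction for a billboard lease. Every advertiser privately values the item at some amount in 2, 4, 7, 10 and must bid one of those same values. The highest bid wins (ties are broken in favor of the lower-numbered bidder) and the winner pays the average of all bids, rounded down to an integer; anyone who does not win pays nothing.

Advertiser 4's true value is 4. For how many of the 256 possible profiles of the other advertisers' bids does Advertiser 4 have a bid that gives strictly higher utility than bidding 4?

Others bid (2, 2, 4, 2): truth gives 0; bid 7 gives 1 > 0. Violating.
Others bid (2, 2, 4, 4): truth gives 0; bid 7 gives 1 > 0. Violating.
Others bid (2, 4, 2, 2): truth gives 0; bid 7 gives 1 > 0. Violating.
Others bid (2, 4, 2, 4): truth gives 0; bid 7 gives 1 > 0. Violating.
Others bid (2, 2, 2, 2): truth gives 2; no alternative beats it.
Others bid (2, 2, 2, 4): truth gives 2; no alternative beats it.
(Checking all 256 profiles: 9 have a profitable deviation, 247 do not.)

9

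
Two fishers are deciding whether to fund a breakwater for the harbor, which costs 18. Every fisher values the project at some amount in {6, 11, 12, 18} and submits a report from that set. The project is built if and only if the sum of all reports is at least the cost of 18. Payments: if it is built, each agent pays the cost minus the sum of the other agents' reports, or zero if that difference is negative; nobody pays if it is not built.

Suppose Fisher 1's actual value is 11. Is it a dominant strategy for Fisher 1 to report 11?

Check each profile of the others' reports and compare truth against every alternative report.
Others report (18): truth gives 11, best alternative gives 11.
Others report (12): truth gives 5, best alternative gives 5.
Others report (11): truth gives 4, best alternative gives 4.
Others report (6): truth gives 0, best alternative gives 0.
In every case the truthful report is at least as good as any alternative, so it is a dominant strategy.

Yes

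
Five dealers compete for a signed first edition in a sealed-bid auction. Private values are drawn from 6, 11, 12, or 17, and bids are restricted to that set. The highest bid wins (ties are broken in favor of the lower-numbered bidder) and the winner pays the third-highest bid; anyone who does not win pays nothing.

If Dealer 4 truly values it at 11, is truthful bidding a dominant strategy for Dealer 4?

Consider the case where Dealer 1 bids 6, Dealer 2 bids 6, Dealer 3 bids 6 and Dealer 5 bids 12.
Truthful bid 11: loses, pays 0, utility 0.
Bid 12 instead: wins, pays 6, utility 11 - 6 = 5.
Since 5 > 0, bidding 12 is strictly better here, so truthful bidding is not dominant.

No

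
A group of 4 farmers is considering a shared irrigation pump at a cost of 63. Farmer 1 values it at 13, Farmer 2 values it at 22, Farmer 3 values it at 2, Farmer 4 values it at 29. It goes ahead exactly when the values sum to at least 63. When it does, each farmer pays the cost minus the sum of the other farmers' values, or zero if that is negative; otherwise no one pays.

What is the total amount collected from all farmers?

Total value 66 ≥ cost 63, so it is built.
Farmer 1: others sum to 53; max(0, 63 - 53) = 10.
Farmer 2: others sum to 44; max(0, 63 - 44) = 19.
Farmer 3: others sum to 64; max(0, 63 - 64) = 0.
Farmer 4: others sum to 37; max(0, 63 - 37) = 26.
Total collected = 10 + 19 + 0 + 26 = 55.

55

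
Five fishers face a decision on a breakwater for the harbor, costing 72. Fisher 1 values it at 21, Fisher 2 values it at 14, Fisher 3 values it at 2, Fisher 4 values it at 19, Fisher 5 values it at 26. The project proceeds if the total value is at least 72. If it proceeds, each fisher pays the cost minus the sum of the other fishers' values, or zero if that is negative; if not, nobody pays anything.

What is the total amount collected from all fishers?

40

Total value 82 ≥ cost 72, so it is built.
Fisher 1: others sum to 61; max(0, 72 - 61) = 11.
Fisher 2: others sum to 68; max(0, 72 - 68) = 4.
Fisher 3: others sum to 80; max(0, 72 - 80) = 0.
Fisher 4: others sum to 63; max(0, 72 - 63) = 9.
Fisher 5: others sum to 56; max(0, 72 - 56) = 16.
Total collected = 11 + 4 + 0 + 9 + 16 = 40.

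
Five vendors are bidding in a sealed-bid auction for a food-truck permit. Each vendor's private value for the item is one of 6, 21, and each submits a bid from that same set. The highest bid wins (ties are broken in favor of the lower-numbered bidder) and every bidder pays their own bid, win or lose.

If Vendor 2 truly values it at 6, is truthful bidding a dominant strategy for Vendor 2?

Check each profile of the others' bids and compare truth against every alternative bid.
Others bid (21, 6, 6, 6): truth gives -6, best alternative gives -21.
Others bid (21, 6, 6, 21): truth gives -6, best alternative gives -21.
Others bid (21, 6, 21, 6): truth gives -6, best alternative gives -21.
Others bid (21, 6, 21, 21): truth gives -6, best alternative gives -21.
Others bid (21, 21, 6, 6): truth gives -6, best alternative gives -21.
Others bid (21, 21, 6, 21): truth gives -6, best alternative gives -21.
(Remaining 10 profiles checked similarly; truth is weakly best in each.)
In every case the truthful bid is at least as good as any alternative, so it is a dominant strategy.

Yes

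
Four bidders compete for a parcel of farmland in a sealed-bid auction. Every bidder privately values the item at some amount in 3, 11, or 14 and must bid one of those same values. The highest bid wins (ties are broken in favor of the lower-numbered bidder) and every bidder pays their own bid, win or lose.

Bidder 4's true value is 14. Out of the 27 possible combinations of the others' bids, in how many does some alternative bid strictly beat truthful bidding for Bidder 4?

20

Others bid (3, 3, 3): truth gives 0; bid 11 gives 3 > 0. Violating.
Others bid (3, 3, 14): truth gives -14; bid 3 gives -3 > -14. Violating.
Others bid (3, 11, 14): truth gives -14; bid 3 gives -3 > -14. Violating.
Others bid (3, 14, 3): truth gives -14; bid 3 gives -3 > -14. Violating.
Others bid (3, 3, 11): truth gives 0; no alternative beats it.
Others bid (3, 11, 3): truth gives 0; no alternative beats it.
(Checking all 27 profiles: 20 have a profitable deviation, 7 do not.)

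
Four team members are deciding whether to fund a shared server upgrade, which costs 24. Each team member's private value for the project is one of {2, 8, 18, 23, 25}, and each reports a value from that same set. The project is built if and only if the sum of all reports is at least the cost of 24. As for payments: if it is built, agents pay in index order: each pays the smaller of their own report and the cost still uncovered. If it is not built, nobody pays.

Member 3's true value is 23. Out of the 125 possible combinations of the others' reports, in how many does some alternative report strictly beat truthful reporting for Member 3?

27

Others report (2, 2, 2): truth gives 3; report 18 gives 5 > 3. Violating.
Others report (2, 2, 8): truth gives 3; report 18 gives 5 > 3. Violating.
Others report (2, 2, 18): truth gives 3; report 2 gives 21 > 3. Violating.
Others report (2, 2, 23): truth gives 3; report 2 gives 21 > 3. Violating.
Others report (2, 8, 2): truth gives 9; no alternative beats it.
Others report (2, 23, 2): truth gives 23; no alternative beats it.
(Checking all 125 profiles: 27 have a profitable deviation, 98 do not.)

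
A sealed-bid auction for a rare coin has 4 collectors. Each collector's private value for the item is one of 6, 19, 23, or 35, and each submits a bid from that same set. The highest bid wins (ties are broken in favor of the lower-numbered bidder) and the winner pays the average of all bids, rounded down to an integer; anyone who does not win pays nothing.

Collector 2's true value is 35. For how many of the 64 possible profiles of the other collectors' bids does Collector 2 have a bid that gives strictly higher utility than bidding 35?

Others bid (6, 6, 6): truth gives 22; bid 19 gives 26 > 22. Violating.
Others bid (6, 6, 19): truth gives 19; bid 19 gives 23 > 19. Violating.
Others bid (6, 6, 23): truth gives 18; bid 23 gives 21 > 18. Violating.
Others bid (6, 19, 6): truth gives 19; bid 19 gives 23 > 19. Violating.
Others bid (6, 6, 35): truth gives 15; no alternative beats it.
Others bid (6, 19, 35): truth gives 12; no alternative beats it.
(Checking all 64 profiles: 18 have a profitable deviation, 46 do not.)

18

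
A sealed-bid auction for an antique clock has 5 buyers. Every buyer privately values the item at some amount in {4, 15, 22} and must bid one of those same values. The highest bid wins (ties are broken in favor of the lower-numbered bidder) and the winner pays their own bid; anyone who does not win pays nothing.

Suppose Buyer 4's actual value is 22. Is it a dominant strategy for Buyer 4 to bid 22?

No

Consider the case where Buyer 1 bids 4, Buyer 2 bids 4, Buyer 3 bids 4 and Buyer 5 bids 4.
Truthful bid 22: wins, pays 22, utility 22 - 22 = 0.
Bid 15 instead: wins, pays 15, utility 22 - 15 = 7.
Since 7 > 0, bidding 15 is strictly better here, so truthful bidding is not dominant.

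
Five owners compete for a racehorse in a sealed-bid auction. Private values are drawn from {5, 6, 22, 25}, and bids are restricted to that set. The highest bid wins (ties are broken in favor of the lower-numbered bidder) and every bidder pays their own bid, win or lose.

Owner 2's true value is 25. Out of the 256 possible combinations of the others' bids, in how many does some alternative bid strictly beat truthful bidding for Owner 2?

Others bid (5, 5, 5, 5): truth gives 0; bid 6 gives 19 > 0. Violating.
Others bid (5, 5, 5, 6): truth gives 0; bid 6 gives 19 > 0. Violating.
Others bid (5, 5, 5, 22): truth gives 0; bid 22 gives 3 > 0. Violating.
Others bid (5, 5, 6, 5): truth gives 0; bid 6 gives 19 > 0. Violating.
Others bid (5, 5, 5, 25): truth gives 0; no alternative beats it.
Others bid (5, 5, 6, 25): truth gives 0; no alternative beats it.
(Checking all 256 profiles: 118 have a profitable deviation, 138 do not.)

118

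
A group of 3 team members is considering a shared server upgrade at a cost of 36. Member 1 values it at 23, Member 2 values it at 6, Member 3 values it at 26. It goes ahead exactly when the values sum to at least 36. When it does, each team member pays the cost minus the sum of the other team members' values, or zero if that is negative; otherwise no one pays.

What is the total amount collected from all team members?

Total value 55 ≥ cost 36, so it is built.
Member 1: others sum to 32; max(0, 36 - 32) = 4.
Member 2: others sum to 49; max(0, 36 - 49) = 0.
Member 3: others sum to 29; max(0, 36 - 29) = 7.
Total collected = 4 + 0 + 7 = 11.

11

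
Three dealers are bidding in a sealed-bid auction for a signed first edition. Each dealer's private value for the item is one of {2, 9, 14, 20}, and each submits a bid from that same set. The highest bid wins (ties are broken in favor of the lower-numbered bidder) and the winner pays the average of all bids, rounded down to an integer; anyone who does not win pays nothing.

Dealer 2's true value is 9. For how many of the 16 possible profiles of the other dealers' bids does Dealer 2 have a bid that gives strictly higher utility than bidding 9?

1

Others bid (9, 2): truth gives 0; bid 14 gives 1 > 0. Violating.
Others bid (2, 2): truth gives 5; no alternative beats it.
Others bid (2, 9): truth gives 3; no alternative beats it.
(Checking all 16 profiles: 1 has a profitable deviation, 15 do not.)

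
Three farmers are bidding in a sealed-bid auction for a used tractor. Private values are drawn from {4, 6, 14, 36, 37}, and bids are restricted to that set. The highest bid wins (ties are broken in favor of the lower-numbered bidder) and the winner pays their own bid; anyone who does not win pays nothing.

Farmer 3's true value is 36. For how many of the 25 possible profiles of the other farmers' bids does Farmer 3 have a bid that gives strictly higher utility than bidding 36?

4

Others bid (4, 4): truth gives 0; bid 6 gives 30 > 0. Violating.
Others bid (4, 6): truth gives 0; bid 14 gives 22 > 0. Violating.
Others bid (6, 4): truth gives 0; bid 14 gives 22 > 0. Violating.
Others bid (6, 6): truth gives 0; bid 14 gives 22 > 0. Violating.
Others bid (4, 14): truth gives 0; no alternative beats it.
Others bid (4, 36): truth gives 0; no alternative beats it.
(Checking all 25 profiles: 4 have a profitable deviation, 21 do not.)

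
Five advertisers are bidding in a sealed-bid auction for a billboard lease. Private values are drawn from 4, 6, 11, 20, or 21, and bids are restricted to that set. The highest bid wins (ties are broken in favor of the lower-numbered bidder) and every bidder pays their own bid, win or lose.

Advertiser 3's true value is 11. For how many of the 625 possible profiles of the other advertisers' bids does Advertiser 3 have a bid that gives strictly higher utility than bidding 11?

593

Others bid (4, 4, 4, 4): truth gives 0; bid 6 gives 5 > 0. Violating.
Others bid (4, 4, 4, 6): truth gives 0; bid 6 gives 5 > 0. Violating.
Others bid (4, 4, 4, 20): truth gives -11; bid 4 gives -4 > -11. Violating.
Others bid (4, 4, 4, 21): truth gives -11; bid 4 gives -4 > -11. Violating.
Others bid (4, 4, 4, 11): truth gives 0; no alternative beats it.
Others bid (4, 4, 6, 11): truth gives 0; no alternative beats it.
(Checking all 625 profiles: 593 have a profitable deviation, 32 do not.)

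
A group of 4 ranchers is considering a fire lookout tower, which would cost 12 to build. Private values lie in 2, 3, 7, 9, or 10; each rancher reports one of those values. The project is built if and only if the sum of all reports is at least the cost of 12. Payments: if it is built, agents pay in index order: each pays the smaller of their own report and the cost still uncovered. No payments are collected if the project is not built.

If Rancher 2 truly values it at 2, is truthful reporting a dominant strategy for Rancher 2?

Yes

Check each profile of the others' reports and compare truth against every alternative report.
Others report (2, 2, 7): truth gives 0, best alternative gives -1.
Others report (2, 2, 9): truth gives 0, best alternative gives -1.
Others report (2, 2, 10): truth gives 0, best alternative gives -1.
Others report (2, 3, 7): truth gives 0, best alternative gives -1.
Others report (2, 3, 9): truth gives 0, best alternative gives -1.
Others report (2, 3, 10): truth gives 0, best alternative gives -1.
(Remaining 119 profiles checked similarly; truth is weakly best in each.)
In every case the truthful report is at least as good as any alternative, so it is a dominant strategy.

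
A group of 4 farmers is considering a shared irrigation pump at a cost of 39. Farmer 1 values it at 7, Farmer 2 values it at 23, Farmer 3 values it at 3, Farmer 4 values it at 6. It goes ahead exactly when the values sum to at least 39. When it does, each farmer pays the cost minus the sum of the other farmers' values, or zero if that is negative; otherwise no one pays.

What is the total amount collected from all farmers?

39

Total value 39 ≥ cost 39, so it is built.
Farmer 1: others sum to 32; max(0, 39 - 32) = 7.
Farmer 2: others sum to 16; max(0, 39 - 16) = 23.
Farmer 3: others sum to 36; max(0, 39 - 36) = 3.
Farmer 4: others sum to 33; max(0, 39 - 33) = 6.
Total collected = 7 + 23 + 3 + 6 = 39.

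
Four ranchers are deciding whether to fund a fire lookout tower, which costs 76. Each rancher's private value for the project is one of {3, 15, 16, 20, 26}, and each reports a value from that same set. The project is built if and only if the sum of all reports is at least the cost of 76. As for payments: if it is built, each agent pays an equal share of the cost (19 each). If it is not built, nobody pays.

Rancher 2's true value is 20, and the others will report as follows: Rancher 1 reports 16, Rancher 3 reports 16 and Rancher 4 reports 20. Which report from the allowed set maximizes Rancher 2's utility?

Report 3: project not built, utility 0.
Report 15: project not built, utility 0.
Report 16: project not built, utility 0.
Report 20: project not built, utility 0.
Report 26: project built, pays 19, utility 20 - 19 = 1.
The best choice is 26 with utility 1.

26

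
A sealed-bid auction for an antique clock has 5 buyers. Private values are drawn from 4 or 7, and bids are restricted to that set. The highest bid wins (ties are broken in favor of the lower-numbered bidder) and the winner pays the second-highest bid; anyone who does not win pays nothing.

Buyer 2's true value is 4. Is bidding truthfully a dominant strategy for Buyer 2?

Yes

Check each profile of the others' bids and compare truth against every alternative bid.
Others bid (4, 4, 4, 7): truth gives 0, best alternative gives -3.
Others bid (4, 4, 7, 4): truth gives 0, best alternative gives -3.
Others bid (4, 4, 7, 7): truth gives 0, best alternative gives -3.
Others bid (4, 7, 4, 4): truth gives 0, best alternative gives -3.
Others bid (4, 7, 4, 7): truth gives 0, best alternative gives -3.
Others bid (4, 7, 7, 4): truth gives 0, best alternative gives -3.
(Remaining 10 profiles checked similarly; truth is weakly best in each.)
In every case the truthful bid is at least as good as any alternative, so it is a dominant strategy.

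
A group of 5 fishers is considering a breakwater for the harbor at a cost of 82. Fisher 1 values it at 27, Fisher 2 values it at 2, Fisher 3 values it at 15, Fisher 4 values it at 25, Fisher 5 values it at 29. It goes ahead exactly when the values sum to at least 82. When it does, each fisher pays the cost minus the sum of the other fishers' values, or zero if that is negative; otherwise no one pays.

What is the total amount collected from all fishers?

Total value 98 ≥ cost 82, so it is built.
Fisher 1: others sum to 71; max(0, 82 - 71) = 11.
Fisher 2: others sum to 96; max(0, 82 - 96) = 0.
Fisher 3: others sum to 83; max(0, 82 - 83) = 0.
Fisher 4: others sum to 73; max(0, 82 - 73) = 9.
Fisher 5: others sum to 69; max(0, 82 - 69) = 13.
Total collected = 11 + 0 + 0 + 9 + 13 = 33.

33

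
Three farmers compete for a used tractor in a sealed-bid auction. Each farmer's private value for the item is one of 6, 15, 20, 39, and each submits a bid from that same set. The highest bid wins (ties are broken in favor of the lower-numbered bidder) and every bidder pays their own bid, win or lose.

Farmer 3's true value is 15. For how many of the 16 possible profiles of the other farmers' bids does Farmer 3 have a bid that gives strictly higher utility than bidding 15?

Others bid (6, 15): truth gives -15; bid 20 gives -5 > -15. Violating.
Others bid (6, 20): truth gives -15; bid 6 gives -6 > -15. Violating.
Others bid (6, 39): truth gives -15; bid 6 gives -6 > -15. Violating.
Others bid (15, 6): truth gives -15; bid 20 gives -5 > -15. Violating.
Others bid (6, 6): truth gives 0; no alternative beats it.
(Checking all 16 profiles: 15 have a profitable deviation, 1 does not.)

15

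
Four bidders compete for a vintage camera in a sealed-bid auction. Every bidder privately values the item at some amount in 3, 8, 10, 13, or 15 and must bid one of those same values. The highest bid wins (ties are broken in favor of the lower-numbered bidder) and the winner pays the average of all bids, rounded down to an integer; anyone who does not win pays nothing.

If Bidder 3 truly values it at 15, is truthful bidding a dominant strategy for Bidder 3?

No

Consider the case where Bidder 1 bids 3, Bidder 2 bids 3 and Bidder 4 bids 3.
Truthful bid 15: wins, pays 6, utility 15 - 6 = 9.
Bid 8 instead: wins, pays 4, utility 15 - 4 = 11.
Since 11 > 9, bidding 8 is strictly better here, so truthful bidding is not dominant.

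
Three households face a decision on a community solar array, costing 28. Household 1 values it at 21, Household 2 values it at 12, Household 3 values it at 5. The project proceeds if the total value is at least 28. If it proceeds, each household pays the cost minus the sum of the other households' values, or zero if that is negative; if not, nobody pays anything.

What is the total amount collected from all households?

13

Total value 38 ≥ cost 28, so it is built.
Household 1: others sum to 17; max(0, 28 - 17) = 11.
Household 2: others sum to 26; max(0, 28 - 26) = 2.
Household 3: others sum to 33; max(0, 28 - 33) = 0.
Total collected = 11 + 2 + 0 = 13.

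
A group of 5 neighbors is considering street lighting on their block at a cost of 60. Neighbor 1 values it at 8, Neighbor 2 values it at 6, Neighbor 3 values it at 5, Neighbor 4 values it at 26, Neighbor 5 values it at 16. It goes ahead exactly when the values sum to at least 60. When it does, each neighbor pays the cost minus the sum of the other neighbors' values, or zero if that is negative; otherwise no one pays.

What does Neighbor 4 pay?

25

Total value 61 ≥ cost 60, so the project is built.
The other neighbors' values sum to 35.
Cost minus that sum is 60 - 35 = 25.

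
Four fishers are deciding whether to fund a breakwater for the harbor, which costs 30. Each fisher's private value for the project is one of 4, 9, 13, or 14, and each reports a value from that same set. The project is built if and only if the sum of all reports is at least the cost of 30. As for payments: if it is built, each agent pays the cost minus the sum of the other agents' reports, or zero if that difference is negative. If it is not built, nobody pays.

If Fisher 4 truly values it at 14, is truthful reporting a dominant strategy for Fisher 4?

Yes

Check each profile of the others' reports and compare truth against every alternative report.
Others report (4, 13, 13): truth gives 14, best alternative gives 14.
Others report (4, 13, 14): truth gives 14, best alternative gives 14.
Others report (4, 14, 13): truth gives 14, best alternative gives 14.
Others report (4, 14, 14): truth gives 14, best alternative gives 14.
Others report (9, 9, 13): truth gives 14, best alternative gives 14.
Others report (9, 9, 14): truth gives 14, best alternative gives 14.
(Remaining 58 profiles checked similarly; truth is weakly best in each.)
In every case the truthful report is at least as good as any alternative, so it is a dominant strategy.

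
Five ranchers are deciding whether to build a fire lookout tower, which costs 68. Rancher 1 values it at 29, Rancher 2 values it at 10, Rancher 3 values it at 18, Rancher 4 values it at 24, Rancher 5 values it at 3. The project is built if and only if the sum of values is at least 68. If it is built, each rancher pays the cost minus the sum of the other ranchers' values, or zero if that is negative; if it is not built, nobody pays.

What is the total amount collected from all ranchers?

23

Total value 84 ≥ cost 68, so it is built.
Rancher 1: others sum to 55; max(0, 68 - 55) = 13.
Rancher 2: others sum to 74; max(0, 68 - 74) = 0.
Rancher 3: others sum to 66; max(0, 68 - 66) = 2.
Rancher 4: others sum to 60; max(0, 68 - 60) = 8.
Rancher 5: others sum to 81; max(0, 68 - 81) = 0.
Total collected = 13 + 0 + 2 + 8 + 0 = 23.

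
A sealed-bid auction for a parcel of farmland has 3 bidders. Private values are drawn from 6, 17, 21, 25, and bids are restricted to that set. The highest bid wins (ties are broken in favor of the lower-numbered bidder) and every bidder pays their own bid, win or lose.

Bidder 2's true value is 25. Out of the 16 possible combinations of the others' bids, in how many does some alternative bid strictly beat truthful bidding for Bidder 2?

Others bid (6, 6): truth gives 0; bid 17 gives 8 > 0. Violating.
Others bid (6, 17): truth gives 0; bid 17 gives 8 > 0. Violating.
Others bid (6, 21): truth gives 0; bid 21 gives 4 > 0. Violating.
Others bid (17, 6): truth gives 0; bid 21 gives 4 > 0. Violating.
Others bid (6, 25): truth gives 0; no alternative beats it.
Others bid (17, 25): truth gives 0; no alternative beats it.
(Checking all 16 profiles: 10 have a profitable deviation, 6 do not.)

10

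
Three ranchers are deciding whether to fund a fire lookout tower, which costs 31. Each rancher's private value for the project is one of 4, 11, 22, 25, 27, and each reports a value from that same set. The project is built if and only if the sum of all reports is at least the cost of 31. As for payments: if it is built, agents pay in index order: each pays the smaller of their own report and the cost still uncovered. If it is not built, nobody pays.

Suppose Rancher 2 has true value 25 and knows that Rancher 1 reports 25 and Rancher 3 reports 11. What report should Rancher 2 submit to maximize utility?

Report 4: project built, pays 4, utility 25 - 4 = 21.
Report 11: project built, pays 6, utility 25 - 6 = 19.
Report 22: project built, pays 6, utility 25 - 6 = 19.
Report 25: project built, pays 6, utility 25 - 6 = 19.
Report 27: project built, pays 6, utility 25 - 6 = 19.
The best choice is 4 with utility 21.

4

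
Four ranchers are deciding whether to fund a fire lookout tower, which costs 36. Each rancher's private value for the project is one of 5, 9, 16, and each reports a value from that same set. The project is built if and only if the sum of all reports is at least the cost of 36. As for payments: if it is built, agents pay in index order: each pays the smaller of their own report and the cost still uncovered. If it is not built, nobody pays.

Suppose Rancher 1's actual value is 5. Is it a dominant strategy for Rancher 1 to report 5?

Check each profile of the others' reports and compare truth against every alternative report.
Others report (5, 9, 16): truth gives 0, best alternative gives -4.
Others report (5, 16, 9): truth gives 0, best alternative gives -4.
Others report (5, 16, 16): truth gives 0, best alternative gives -4.
Others report (9, 5, 16): truth gives 0, best alternative gives -4.
Others report (9, 9, 9): truth gives 0, best alternative gives -4.
Others report (9, 9, 16): truth gives 0, best alternative gives -4.
(Remaining 21 profiles checked similarly; truth is weakly best in each.)
In every case the truthful report is at least as good as any alternative, so it is a dominant strategy.

Yes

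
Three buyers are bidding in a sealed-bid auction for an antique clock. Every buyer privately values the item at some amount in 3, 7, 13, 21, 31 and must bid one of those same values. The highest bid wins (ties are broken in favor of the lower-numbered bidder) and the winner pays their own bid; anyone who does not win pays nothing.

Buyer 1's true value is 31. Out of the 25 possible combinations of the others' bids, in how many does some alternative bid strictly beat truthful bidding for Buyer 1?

16

Others bid (3, 3): truth gives 0; bid 3 gives 28 > 0. Violating.
Others bid (3, 7): truth gives 0; bid 7 gives 24 > 0. Violating.
Others bid (3, 13): truth gives 0; bid 13 gives 18 > 0. Violating.
Others bid (3, 21): truth gives 0; bid 21 gives 10 > 0. Violating.
Others bid (3, 31): truth gives 0; no alternative beats it.
Others bid (7, 31): truth gives 0; no alternative beats it.
(Checking all 25 profiles: 16 have a profitable deviation, 9 do not.)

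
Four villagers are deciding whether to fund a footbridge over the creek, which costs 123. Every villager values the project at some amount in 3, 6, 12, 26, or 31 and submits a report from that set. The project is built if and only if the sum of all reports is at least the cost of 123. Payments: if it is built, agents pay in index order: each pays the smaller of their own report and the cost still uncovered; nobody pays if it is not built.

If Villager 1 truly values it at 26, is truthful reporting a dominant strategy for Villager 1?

Check each profile of the others' reports and compare truth against every alternative report.
Others report (3, 3, 3): truth gives 0, best alternative gives 0.
Others report (3, 3, 6): truth gives 0, best alternative gives 0.
Others report (3, 3, 12): truth gives 0, best alternative gives 0.
Others report (3, 3, 26): truth gives 0, best alternative gives 0.
Others report (3, 3, 31): truth gives 0, best alternative gives 0.
Others report (3, 6, 3): truth gives 0, best alternative gives 0.
(Remaining 119 profiles checked similarly; truth is weakly best in each.)
In every case the truthful report is at least as good as any alternative, so it is a dominant strategy.

Yes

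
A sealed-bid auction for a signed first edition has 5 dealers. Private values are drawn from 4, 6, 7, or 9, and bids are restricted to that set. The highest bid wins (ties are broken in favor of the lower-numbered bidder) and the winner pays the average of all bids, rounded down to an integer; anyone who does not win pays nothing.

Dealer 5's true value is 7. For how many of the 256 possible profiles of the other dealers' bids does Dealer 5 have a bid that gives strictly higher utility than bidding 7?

54

Others bid (4, 4, 4, 7): truth gives 0; bid 9 gives 2 > 0. Violating.
Others bid (4, 4, 6, 7): truth gives 0; bid 9 gives 1 > 0. Violating.
Others bid (4, 4, 7, 4): truth gives 0; bid 9 gives 2 > 0. Violating.
Others bid (4, 4, 7, 6): truth gives 0; bid 9 gives 1 > 0. Violating.
Others bid (4, 4, 4, 4): truth gives 3; no alternative beats it.
Others bid (4, 4, 4, 6): truth gives 2; no alternative beats it.
(Checking all 256 profiles: 54 have a profitable deviation, 202 do not.)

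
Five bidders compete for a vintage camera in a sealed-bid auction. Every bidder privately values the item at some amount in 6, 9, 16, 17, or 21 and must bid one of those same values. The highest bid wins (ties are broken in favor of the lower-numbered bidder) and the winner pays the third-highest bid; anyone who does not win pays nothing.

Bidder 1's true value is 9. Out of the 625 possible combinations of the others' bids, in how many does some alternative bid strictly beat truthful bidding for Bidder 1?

Others bid (6, 6, 6, 16): truth gives 0; bid 16 gives 3 > 0. Violating.
Others bid (6, 6, 6, 17): truth gives 0; bid 17 gives 3 > 0. Violating.
Others bid (6, 6, 6, 21): truth gives 0; bid 21 gives 3 > 0. Violating.
Others bid (6, 6, 16, 6): truth gives 0; bid 16 gives 3 > 0. Violating.
Others bid (6, 6, 6, 6): truth gives 3; no alternative beats it.
Others bid (6, 6, 6, 9): truth gives 3; no alternative beats it.
(Checking all 625 profiles: 12 have a profitable deviation, 613 do not.)

12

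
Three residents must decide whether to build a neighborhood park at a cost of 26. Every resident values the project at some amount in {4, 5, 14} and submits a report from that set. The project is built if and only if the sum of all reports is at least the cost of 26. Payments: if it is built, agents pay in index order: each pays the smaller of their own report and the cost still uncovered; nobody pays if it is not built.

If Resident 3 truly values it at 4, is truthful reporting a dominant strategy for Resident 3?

Yes

Check each profile of the others' reports and compare truth against every alternative report.
Others report (14, 14): truth gives 4, best alternative gives 4.
Others report (4, 4): truth gives 0, best alternative gives 0.
Others report (4, 5): truth gives 0, best alternative gives 0.
Others report (4, 14): truth gives 0, best alternative gives 0.
Others report (5, 4): truth gives 0, best alternative gives 0.
Others report (5, 5): truth gives 0, best alternative gives 0.
(Remaining 3 profiles checked similarly; truth is weakly best in each.)
In every case the truthful report is at least as good as any alternative, so it is a dominant strategy.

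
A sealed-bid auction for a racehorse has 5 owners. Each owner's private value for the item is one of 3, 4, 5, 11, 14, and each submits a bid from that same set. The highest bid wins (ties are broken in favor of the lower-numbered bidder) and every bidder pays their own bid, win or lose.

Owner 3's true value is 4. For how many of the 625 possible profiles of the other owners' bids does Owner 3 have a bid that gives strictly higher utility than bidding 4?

Others bid (3, 3, 3, 5): truth gives -4; bid 5 gives -1 > -4. Violating.
Others bid (3, 3, 3, 11): truth gives -4; bid 3 gives -3 > -4. Violating.
Others bid (3, 3, 3, 14): truth gives -4; bid 3 gives -3 > -4. Violating.
Others bid (3, 3, 4, 5): truth gives -4; bid 5 gives -1 > -4. Violating.
Others bid (3, 3, 3, 3): truth gives 0; no alternative beats it.
Others bid (3, 3, 3, 4): truth gives 0; no alternative beats it.
(Checking all 625 profiles: 621 have a profitable deviation, 4 do not.)

621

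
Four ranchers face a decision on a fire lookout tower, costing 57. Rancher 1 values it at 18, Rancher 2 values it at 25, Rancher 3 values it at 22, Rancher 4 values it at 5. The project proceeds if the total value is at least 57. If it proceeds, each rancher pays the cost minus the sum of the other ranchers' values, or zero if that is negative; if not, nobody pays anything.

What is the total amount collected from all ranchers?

26

Total value 70 ≥ cost 57, so it is built.
Rancher 1: others sum to 52; max(0, 57 - 52) = 5.
Rancher 2: others sum to 45; max(0, 57 - 45) = 12.
Rancher 3: others sum to 48; max(0, 57 - 48) = 9.
Rancher 4: others sum to 65; max(0, 57 - 65) = 0.
Total collected = 5 + 12 + 9 + 0 = 26.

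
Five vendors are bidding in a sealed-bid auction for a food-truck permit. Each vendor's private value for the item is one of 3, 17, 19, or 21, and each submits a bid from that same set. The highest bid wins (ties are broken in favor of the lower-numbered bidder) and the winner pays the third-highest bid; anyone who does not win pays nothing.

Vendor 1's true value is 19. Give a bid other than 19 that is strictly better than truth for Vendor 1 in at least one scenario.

Suppose Vendor 2 bids 3, Vendor 3 bids 3, Vendor 4 bids 3 and Vendor 5 bids 21.
Bid 19: loses, pays 0, utility 0.
Bid 21: wins, pays 3, utility 19 - 3 = 16.
So bidding 21 beats truth here (16 > 0).

21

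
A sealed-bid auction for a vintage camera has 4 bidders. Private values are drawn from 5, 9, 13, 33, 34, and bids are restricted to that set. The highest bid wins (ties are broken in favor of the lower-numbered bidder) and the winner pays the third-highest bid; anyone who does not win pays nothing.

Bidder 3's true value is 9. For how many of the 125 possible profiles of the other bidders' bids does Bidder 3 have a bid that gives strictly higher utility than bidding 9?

9

Others bid (5, 5, 13): truth gives 0; bid 13 gives 4 > 0. Violating.
Others bid (5, 5, 33): truth gives 0; bid 33 gives 4 > 0. Violating.
Others bid (5, 5, 34): truth gives 0; bid 34 gives 4 > 0. Violating.
Others bid (5, 9, 5): truth gives 0; bid 13 gives 4 > 0. Violating.
Others bid (5, 5, 5): truth gives 4; no alternative beats it.
Others bid (5, 5, 9): truth gives 4; no alternative beats it.
(Checking all 125 profiles: 9 have a profitable deviation, 116 do not.)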